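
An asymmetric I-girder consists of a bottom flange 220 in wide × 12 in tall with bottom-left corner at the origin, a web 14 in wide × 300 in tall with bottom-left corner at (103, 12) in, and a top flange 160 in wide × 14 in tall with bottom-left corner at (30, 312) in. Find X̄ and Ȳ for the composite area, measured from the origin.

X̄ = 110.00 in, Ȳ = 155.37 in

bottom flange: A = 220 × 12 = 2640.00, centroid at (110.00, 6.00).
web: A = 14 × 300 = 4200.00, centroid at (110.00, 162.00).
top flange: A = 160 × 14 = 2240.00, centroid at (110.00, 319.00).
ΣA = 9080.00 in², ΣAX̄ = 998800.00 in³, ΣAȲ = 1410800.00 in³.
X̄ = 998800.00/9080.00 = 110.00 in; Ȳ = 1410800.00/9080.00 = 155.37 in.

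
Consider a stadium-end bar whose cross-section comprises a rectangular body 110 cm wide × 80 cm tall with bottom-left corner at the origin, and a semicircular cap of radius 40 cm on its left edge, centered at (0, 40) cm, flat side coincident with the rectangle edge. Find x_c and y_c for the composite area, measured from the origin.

x_c = 39.01 cm, y_c = 40.00 cm

Part | A | x̄ᵢ | ȳᵢ | A·x̄ᵢ | A·ȳᵢ
rectangular body | 8800.00 | 55.00 | 40.00 | 484000.00 | 352000.00
semicircular end | 2513.27 | -16.98 | 40.00 | -42666.67 | 100530.96
Σ | 11313.27 |  |  | 441333.33 | 452530.96
x_c = 441333.33 / 11313.27 = 39.01 cm
y_c = 452530.96 / 11313.27 = 40.00 cm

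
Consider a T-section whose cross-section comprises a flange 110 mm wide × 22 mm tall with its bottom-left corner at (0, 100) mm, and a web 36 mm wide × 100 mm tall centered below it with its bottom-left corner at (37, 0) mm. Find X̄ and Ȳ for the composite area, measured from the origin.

web: A = 36 × 100 = 3600.00, centroid at (55.00, 50.00).
flange: A = 110 × 22 = 2420.00, centroid at (55.00, 111.00).
ΣA = 6020.00 mm²
ΣAX̄ = (3600.00)(55.00) + (2420.00)(55.00) = 331100.00 mm³
ΣAȲ = (3600.00)(50.00) + (2420.00)(111.00) = 448620.00 mm³
X̄ = 331100.00 / 6020.00 = 55.00 mm
Ȳ = 448620.00 / 6020.00 = 74.52 mm

X̄ = 55.00 mm, Ȳ = 74.52 mm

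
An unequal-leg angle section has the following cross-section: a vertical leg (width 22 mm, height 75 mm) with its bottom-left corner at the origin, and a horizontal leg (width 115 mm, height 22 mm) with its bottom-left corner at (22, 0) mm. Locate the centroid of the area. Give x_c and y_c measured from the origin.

x_c = 52.46 mm, y_c = 21.46 mm

Part | A | x̄ᵢ | ȳᵢ | A·x̄ᵢ | A·ȳᵢ
vertical leg | 1650.00 | 11.00 | 37.50 | 18150.00 | 61875.00
horizontal leg | 2530.00 | 79.50 | 11.00 | 201135.00 | 27830.00
Σ | 4180.00 |  |  | 219285.00 | 89705.00
x_c = 219285.00 / 4180.00 = 52.46 mm
y_c = 89705.00 / 4180.00 = 21.46 mm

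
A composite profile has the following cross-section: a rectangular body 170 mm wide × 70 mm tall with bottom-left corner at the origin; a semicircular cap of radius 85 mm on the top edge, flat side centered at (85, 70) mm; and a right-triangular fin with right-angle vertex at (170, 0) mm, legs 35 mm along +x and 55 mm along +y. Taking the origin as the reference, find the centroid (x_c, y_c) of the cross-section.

x_c = 88.84 mm, y_c = 67.65 mm

rectangular body: A = 170 × 70 = 11900.00, centroid at (85.00, 35.00).
semicircular top: A = ½π·85² = 11349.00, centroid at (85.00, 106.08).
triangular fin: A = ½·35·55 = 962.50, centroid at (181.67, 18.33).
ΣA = 24211.50 mm², ΣAx_c = 2151019.46 mm³, ΣAy_c = 1637992.74 mm³.
x_c = 2151019.46/24211.50 = 88.84 mm; y_c = 1637992.74/24211.50 = 67.65 mm.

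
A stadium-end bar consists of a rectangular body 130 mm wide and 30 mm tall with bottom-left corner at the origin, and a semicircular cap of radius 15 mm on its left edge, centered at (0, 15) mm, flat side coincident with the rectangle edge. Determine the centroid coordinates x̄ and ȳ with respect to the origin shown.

x̄ = 59.07 mm, ȳ = 15.00 mm

Part | A | x̄ᵢ | ȳᵢ | A·x̄ᵢ | A·ȳᵢ
rectangular body | 3900.00 | 65.00 | 15.00 | 253500.00 | 58500.00
semicircular end | 353.43 | -6.37 | 15.00 | -2250.00 | 5301.44
Σ | 4253.43 |  |  | 251250.00 | 63801.44
x̄ = 251250.00 / 4253.43 = 59.07 mm
ȳ = 63801.44 / 4253.43 = 15.00 mm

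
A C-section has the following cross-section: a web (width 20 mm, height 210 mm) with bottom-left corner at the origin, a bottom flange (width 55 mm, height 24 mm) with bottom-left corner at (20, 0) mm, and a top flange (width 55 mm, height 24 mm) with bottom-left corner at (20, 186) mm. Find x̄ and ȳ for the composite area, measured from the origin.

web: A = 20 × 210 = 4200.00, centroid at (10.00, 105.00).
bottom flange: A = 55 × 24 = 1320.00, centroid at (47.50, 12.00).
top flange: A = 55 × 24 = 1320.00, centroid at (47.50, 198.00).
ΣA = 6840.00 mm², ΣAx̄ = 167400.00 mm³, ΣAȳ = 718200.00 mm³.
x̄ = 167400.00/6840.00 = 24.47 mm; ȳ = 718200.00/6840.00 = 105.00 mm.

x̄ = 24.47 mm, ȳ = 105.00 mm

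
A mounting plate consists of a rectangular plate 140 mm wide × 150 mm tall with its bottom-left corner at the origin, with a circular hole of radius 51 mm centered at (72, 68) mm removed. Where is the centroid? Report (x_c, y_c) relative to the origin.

plate: A = 140 × 150 = 21000.00, centroid at (70.00, 75.00).
hole: A = −π·51² = -8171.28, centroid at (72.00, 68.00).
ΣA = 12828.72 mm²
ΣAx_c = (21000.00)(70.00) + (-8171.28)(72.00) = 881667.66 mm³
ΣAy_c = (21000.00)(75.00) + (-8171.28)(68.00) = 1019352.79 mm³
x_c = 881667.66 / 12828.72 = 68.73 mm
y_c = 1019352.79 / 12828.72 = 79.46 mm

x_c = 68.73 mm, y_c = 79.46 mm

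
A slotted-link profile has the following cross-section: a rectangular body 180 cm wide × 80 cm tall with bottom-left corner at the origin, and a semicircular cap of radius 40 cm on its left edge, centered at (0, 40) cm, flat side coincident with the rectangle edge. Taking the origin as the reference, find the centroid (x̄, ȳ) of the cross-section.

x̄ = 74.10 cm, ȳ = 40.00 cm

rectangular body: A = 180 × 80 = 14400.00, centroid at (90.00, 40.00).
semicircular end: A = ½π·40² = 2513.27, centroid at (-16.98, 40.00).
ΣA = 16913.27 cm², ΣAx̄ = 1253333.33 cm³, ΣAȳ = 676530.96 cm³.
x̄ = 1253333.33/16913.27 = 74.10 cm; ȳ = 676530.96/16913.27 = 40.00 cm.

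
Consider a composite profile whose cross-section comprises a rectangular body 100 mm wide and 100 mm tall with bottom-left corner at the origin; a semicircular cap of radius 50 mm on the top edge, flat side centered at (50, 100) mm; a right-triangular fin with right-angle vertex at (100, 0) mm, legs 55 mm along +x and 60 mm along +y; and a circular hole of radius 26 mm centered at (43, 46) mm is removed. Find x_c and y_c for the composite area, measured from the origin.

x_c = 59.49 mm, y_c = 67.74 mm

Part | A | x̄ᵢ | ȳᵢ | A·x̄ᵢ | A·ȳᵢ
rectangular body | 10000.00 | 50.00 | 50.00 | 500000.00 | 500000.00
semicircular top | 3926.99 | 50.00 | 121.22 | 196349.54 | 476032.42
triangular fin | 1650.00 | 118.33 | 20.00 | 195250.00 | 33000.00
hole | -2123.72 | 43.00 | 46.00 | -91319.82 | -97690.97
Σ | 13453.27 |  |  | 800279.73 | 911341.45
x_c = 800279.73 / 13453.27 = 59.49 mm
y_c = 911341.45 / 13453.27 = 67.74 mm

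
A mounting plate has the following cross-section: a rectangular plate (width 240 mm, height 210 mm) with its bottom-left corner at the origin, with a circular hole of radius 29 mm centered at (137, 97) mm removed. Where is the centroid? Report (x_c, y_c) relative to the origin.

plate: A = 240 × 210 = 50400.00, centroid at (120.00, 105.00).
hole: A = −π·29² = -2642.08, centroid at (137.00, 97.00).
ΣA = 47757.92 mm²
ΣAx_c = (50400.00)(120.00) + (-2642.08)(137.00) = 5686035.12 mm³
ΣAy_c = (50400.00)(105.00) + (-2642.08)(97.00) = 5035718.30 mm³
x_c = 5686035.12 / 47757.92 = 119.06 mm
y_c = 5035718.30 / 47757.92 = 105.44 mm

x_c = 119.06 mm, y_c = 105.44 mm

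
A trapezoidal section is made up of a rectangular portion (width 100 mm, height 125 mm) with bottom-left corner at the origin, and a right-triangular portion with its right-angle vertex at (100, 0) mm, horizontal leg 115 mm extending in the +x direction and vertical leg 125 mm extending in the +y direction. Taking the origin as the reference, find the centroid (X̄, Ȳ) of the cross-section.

X̄ = 82.25 mm, Ȳ = 54.89 mm

Part | A | x̄ᵢ | ȳᵢ | A·x̄ᵢ | A·ȳᵢ
rectangular portion | 12500.00 | 50.00 | 62.50 | 625000.00 | 781250.00
triangular portion | 7187.50 | 138.33 | 41.67 | 994270.83 | 299479.17
Σ | 19687.50 |  |  | 1619270.83 | 1080729.17
X̄ = 1619270.83 / 19687.50 = 82.25 mm
Ȳ = 1080729.17 / 19687.50 = 54.89 mm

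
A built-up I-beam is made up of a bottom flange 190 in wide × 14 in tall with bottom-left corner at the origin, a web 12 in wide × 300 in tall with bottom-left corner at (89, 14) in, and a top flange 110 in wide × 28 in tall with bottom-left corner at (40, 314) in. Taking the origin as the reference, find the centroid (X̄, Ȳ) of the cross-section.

X̄ = 95.00 in, Ȳ = 173.37 in

Part | A | x̄ᵢ | ȳᵢ | A·x̄ᵢ | A·ȳᵢ
bottom flange | 2660.00 | 95.00 | 7.00 | 252700.00 | 18620.00
web | 3600.00 | 95.00 | 164.00 | 342000.00 | 590400.00
top flange | 3080.00 | 95.00 | 328.00 | 292600.00 | 1010240.00
Σ | 9340.00 |  |  | 887300.00 | 1619260.00
X̄ = 887300.00 / 9340.00 = 95.00 in
Ȳ = 1619260.00 / 9340.00 = 173.37 in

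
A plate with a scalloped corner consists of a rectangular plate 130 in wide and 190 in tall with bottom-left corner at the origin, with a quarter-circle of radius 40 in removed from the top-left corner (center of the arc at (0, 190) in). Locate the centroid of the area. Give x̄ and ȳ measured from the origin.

plate: A = 130 × 190 = 24700.00, centroid at (65.00, 95.00).
removed quarter-circle: A = −¼π·40² = -1256.64, centroid at (16.98, 173.02).
ΣA = 23443.36 in²
ΣAx̄ = (24700.00)(65.00) + (-1256.64)(16.98) = 1584166.67 in³
ΣAȳ = (24700.00)(95.00) + (-1256.64)(173.02) = 2129072.29 in³
x̄ = 1584166.67 / 23443.36 = 67.57 in
ȳ = 2129072.29 / 23443.36 = 90.82 in

x̄ = 67.57 in, ȳ = 90.82 in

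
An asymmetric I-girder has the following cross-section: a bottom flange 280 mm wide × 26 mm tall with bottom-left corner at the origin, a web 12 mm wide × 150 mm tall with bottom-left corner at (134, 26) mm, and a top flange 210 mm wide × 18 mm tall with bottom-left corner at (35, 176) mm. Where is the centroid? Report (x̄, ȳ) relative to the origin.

Part | A | x̄ᵢ | ȳᵢ | A·x̄ᵢ | A·ȳᵢ
bottom flange | 7280.00 | 140.00 | 13.00 | 1019200.00 | 94640.00
web | 1800.00 | 140.00 | 101.00 | 252000.00 | 181800.00
top flange | 3780.00 | 140.00 | 185.00 | 529200.00 | 699300.00
Σ | 12860.00 |  |  | 1800400.00 | 975740.00
x̄ = 1800400.00 / 12860.00 = 140.00 mm
ȳ = 975740.00 / 12860.00 = 75.87 mm

x̄ = 140.00 mm, ȳ = 75.87 mm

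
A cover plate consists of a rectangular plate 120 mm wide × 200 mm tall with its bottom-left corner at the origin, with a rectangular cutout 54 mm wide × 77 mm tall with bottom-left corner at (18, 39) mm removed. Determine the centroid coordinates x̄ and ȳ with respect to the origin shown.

plate: A = 120 × 200 = 24000.00, centroid at (60.00, 100.00).
hole: A = −(54 × 77) = -4158.00, centroid at (45.00, 77.50).
ΣA = 19842.00 mm²
ΣAx̄ = (24000.00)(60.00) + (-4158.00)(45.00) = 1252890.00 mm³
ΣAȳ = (24000.00)(100.00) + (-4158.00)(77.50) = 2077755.00 mm³
x̄ = 1252890.00 / 19842.00 = 63.14 mm
ȳ = 2077755.00 / 19842.00 = 104.71 mm

x̄ = 63.14 mm, ȳ = 104.71 mm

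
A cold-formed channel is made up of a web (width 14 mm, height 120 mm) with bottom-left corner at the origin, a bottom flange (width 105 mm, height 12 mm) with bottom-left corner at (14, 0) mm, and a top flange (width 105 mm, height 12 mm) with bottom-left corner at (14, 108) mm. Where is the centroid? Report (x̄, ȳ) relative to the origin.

x̄ = 42.70 mm, ȳ = 60.00 mm

web: A = 14 × 120 = 1680.00, centroid at (7.00, 60.00).
bottom flange: A = 105 × 12 = 1260.00, centroid at (66.50, 6.00).
top flange: A = 105 × 12 = 1260.00, centroid at (66.50, 114.00).
ΣA = 4200.00 mm²
ΣAx̄ = (1680.00)(7.00) + (1260.00)(66.50) + (1260.00)(66.50) = 179340.00 mm³
ΣAȳ = (1680.00)(60.00) + (1260.00)(6.00) + (1260.00)(114.00) = 252000.00 mm³
x̄ = 179340.00 / 4200.00 = 42.70 mm
ȳ = 252000.00 / 4200.00 = 60.00 mm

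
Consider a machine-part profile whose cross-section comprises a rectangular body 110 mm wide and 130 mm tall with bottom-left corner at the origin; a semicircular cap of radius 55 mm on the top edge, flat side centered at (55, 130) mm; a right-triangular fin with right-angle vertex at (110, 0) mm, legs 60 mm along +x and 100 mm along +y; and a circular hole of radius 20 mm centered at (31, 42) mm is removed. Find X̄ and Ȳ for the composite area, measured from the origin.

Part | A | x̄ᵢ | ȳᵢ | A·x̄ᵢ | A·ȳᵢ
rectangular body | 14300.00 | 55.00 | 65.00 | 786500.00 | 929500.00
semicircular top | 4751.66 | 55.00 | 153.34 | 261341.24 | 728632.32
triangular fin | 3000.00 | 130.00 | 33.33 | 390000.00 | 100000.00
hole | -1256.64 | 31.00 | 42.00 | -38955.75 | -52778.76
Σ | 20795.02 |  |  | 1398885.49 | 1705353.57
X̄ = 1398885.49 / 20795.02 = 67.27 mm
Ȳ = 1705353.57 / 20795.02 = 82.01 mm

X̄ = 67.27 mm, Ȳ = 82.01 mm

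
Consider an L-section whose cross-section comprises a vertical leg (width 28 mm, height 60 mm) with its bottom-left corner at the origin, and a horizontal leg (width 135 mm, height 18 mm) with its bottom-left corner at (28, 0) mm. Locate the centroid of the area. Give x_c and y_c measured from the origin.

x_c = 62.19 mm, y_c = 17.58 mm

Part | A | x̄ᵢ | ȳᵢ | A·x̄ᵢ | A·ȳᵢ
vertical leg | 1680.00 | 14.00 | 30.00 | 23520.00 | 50400.00
horizontal leg | 2430.00 | 95.50 | 9.00 | 232065.00 | 21870.00
Σ | 4110.00 |  |  | 255585.00 | 72270.00
x_c = 255585.00 / 4110.00 = 62.19 mm
y_c = 72270.00 / 4110.00 = 17.58 mm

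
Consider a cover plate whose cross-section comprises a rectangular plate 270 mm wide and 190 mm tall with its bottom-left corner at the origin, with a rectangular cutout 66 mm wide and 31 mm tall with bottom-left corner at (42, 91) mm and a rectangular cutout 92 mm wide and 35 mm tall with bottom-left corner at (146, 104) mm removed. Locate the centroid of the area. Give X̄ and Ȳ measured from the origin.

X̄ = 133.68 mm, Ȳ = 92.64 mm

plate: A = 270 × 190 = 51300.00, centroid at (135.00, 95.00).
hole 1: A = −(66 × 31) = -2046.00, centroid at (75.00, 106.50).
hole 2: A = −(92 × 35) = -3220.00, centroid at (192.00, 121.50).
ΣA = 46034.00 mm², ΣAX̄ = 6153810.00 mm³, ΣAȲ = 4264371.00 mm³.
X̄ = 6153810.00/46034.00 = 133.68 mm; Ȳ = 4264371.00/46034.00 = 92.64 mm.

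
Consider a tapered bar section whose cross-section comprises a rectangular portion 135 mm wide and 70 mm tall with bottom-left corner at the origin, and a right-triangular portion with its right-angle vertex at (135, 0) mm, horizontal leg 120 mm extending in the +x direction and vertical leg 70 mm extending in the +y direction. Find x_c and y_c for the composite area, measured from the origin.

rectangular portion: A = 135 × 70 = 9450.00, centroid at (67.50, 35.00).
triangular portion: A = ½·120·70 = 4200.00, centroid at (175.00, 23.33).
ΣA = 13650.00 mm², ΣAx_c = 1372875.00 mm³, ΣAy_c = 428750.00 mm³.
x_c = 1372875.00/13650.00 = 100.58 mm; y_c = 428750.00/13650.00 = 31.41 mm.

x_c = 100.58 mm, y_c = 31.41 mm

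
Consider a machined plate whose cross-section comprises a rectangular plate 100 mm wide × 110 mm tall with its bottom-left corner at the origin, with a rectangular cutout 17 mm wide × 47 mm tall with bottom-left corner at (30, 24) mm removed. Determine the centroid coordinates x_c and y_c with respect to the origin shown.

plate: A = 100 × 110 = 11000.00, centroid at (50.00, 55.00).
hole: A = −(17 × 47) = -799.00, centroid at (38.50, 47.50).
ΣA = 10201.00 mm², ΣAx_c = 519238.50 mm³, ΣAy_c = 567047.50 mm³.
x_c = 519238.50/10201.00 = 50.90 mm; y_c = 567047.50/10201.00 = 55.59 mm.

x_c = 50.90 mm, y_c = 55.59 mm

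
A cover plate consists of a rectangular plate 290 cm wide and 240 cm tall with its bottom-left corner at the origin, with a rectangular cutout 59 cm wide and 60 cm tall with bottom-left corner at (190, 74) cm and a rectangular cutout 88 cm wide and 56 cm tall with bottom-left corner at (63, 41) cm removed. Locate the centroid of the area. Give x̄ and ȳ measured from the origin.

x̄ = 143.75 cm, ȳ = 125.04 cm

Part | A | x̄ᵢ | ȳᵢ | A·x̄ᵢ | A·ȳᵢ
plate | 69600.00 | 145.00 | 120.00 | 10092000.00 | 8352000.00
hole 1 | -3540.00 | 219.50 | 104.00 | -777030.00 | -368160.00
hole 2 | -4928.00 | 107.00 | 69.00 | -527296.00 | -340032.00
Σ | 61132.00 |  |  | 8787674.00 | 7643808.00
x̄ = 8787674.00 / 61132.00 = 143.75 cm
ȳ = 7643808.00 / 61132.00 = 125.04 cm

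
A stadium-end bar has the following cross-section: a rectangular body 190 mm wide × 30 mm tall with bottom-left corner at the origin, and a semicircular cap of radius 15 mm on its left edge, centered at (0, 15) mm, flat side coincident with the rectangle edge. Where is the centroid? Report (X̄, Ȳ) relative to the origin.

X̄ = 89.08 mm, Ȳ = 15.00 mm

Part | A | x̄ᵢ | ȳᵢ | A·x̄ᵢ | A·ȳᵢ
rectangular body | 5700.00 | 95.00 | 15.00 | 541500.00 | 85500.00
semicircular end | 353.43 | -6.37 | 15.00 | -2250.00 | 5301.44
Σ | 6053.43 |  |  | 539250.00 | 90801.44
X̄ = 539250.00 / 6053.43 = 89.08 mm
Ȳ = 90801.44 / 6053.43 = 15.00 mm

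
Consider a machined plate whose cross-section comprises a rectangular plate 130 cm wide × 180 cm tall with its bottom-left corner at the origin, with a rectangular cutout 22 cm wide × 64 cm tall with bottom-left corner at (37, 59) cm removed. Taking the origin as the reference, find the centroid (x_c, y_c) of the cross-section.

plate: A = 130 × 180 = 23400.00, centroid at (65.00, 90.00).
hole: A = −(22 × 64) = -1408.00, centroid at (48.00, 91.00).
ΣA = 21992.00 cm²
ΣAx_c = (23400.00)(65.00) + (-1408.00)(48.00) = 1453416.00 cm³
ΣAy_c = (23400.00)(90.00) + (-1408.00)(91.00) = 1977872.00 cm³
x_c = 1453416.00 / 21992.00 = 66.09 cm
y_c = 1977872.00 / 21992.00 = 89.94 cm

x_c = 66.09 cm, y_c = 89.94 cm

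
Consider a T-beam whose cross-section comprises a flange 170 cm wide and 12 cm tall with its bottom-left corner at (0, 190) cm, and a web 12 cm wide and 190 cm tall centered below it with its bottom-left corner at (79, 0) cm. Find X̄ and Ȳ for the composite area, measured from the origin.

X̄ = 85.00 cm, Ȳ = 142.69 cm

web: A = 12 × 190 = 2280.00, centroid at (85.00, 95.00).
flange: A = 170 × 12 = 2040.00, centroid at (85.00, 196.00).
ΣA = 4320.00 cm²
ΣAX̄ = (2280.00)(85.00) + (2040.00)(85.00) = 367200.00 cm³
ΣAȲ = (2280.00)(95.00) + (2040.00)(196.00) = 616440.00 cm³
X̄ = 367200.00 / 4320.00 = 85.00 cm
Ȳ = 616440.00 / 4320.00 = 142.69 cm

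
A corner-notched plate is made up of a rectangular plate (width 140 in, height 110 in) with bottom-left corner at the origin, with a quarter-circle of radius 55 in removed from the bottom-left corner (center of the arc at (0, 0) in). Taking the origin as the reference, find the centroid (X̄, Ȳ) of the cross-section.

X̄ = 78.51 in, Ȳ = 60.77 in

plate: A = 140 × 110 = 15400.00, centroid at (70.00, 55.00).
removed quarter-circle: A = −¼π·55² = -2375.83, centroid at (23.34, 23.34).
ΣA = 13024.17 in², ΣAX̄ = 1022541.67 in³, ΣAȲ = 791541.67 in³.
X̄ = 1022541.67/13024.17 = 78.51 in; Ȳ = 791541.67/13024.17 = 60.77 in.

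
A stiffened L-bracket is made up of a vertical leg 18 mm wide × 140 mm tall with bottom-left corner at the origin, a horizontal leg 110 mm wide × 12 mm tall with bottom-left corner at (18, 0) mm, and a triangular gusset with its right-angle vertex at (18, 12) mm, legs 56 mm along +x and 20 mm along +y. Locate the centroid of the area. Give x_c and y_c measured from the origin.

Part | A | x̄ᵢ | ȳᵢ | A·x̄ᵢ | A·ȳᵢ
vertical leg | 2520.00 | 9.00 | 70.00 | 22680.00 | 176400.00
horizontal leg | 1320.00 | 73.00 | 6.00 | 96360.00 | 7920.00
gusset | 560.00 | 36.67 | 18.67 | 20533.33 | 10453.33
Σ | 4400.00 |  |  | 139573.33 | 194773.33
x_c = 139573.33 / 4400.00 = 31.72 mm
y_c = 194773.33 / 4400.00 = 44.27 mm

x_c = 31.72 mm, y_c = 44.27 mm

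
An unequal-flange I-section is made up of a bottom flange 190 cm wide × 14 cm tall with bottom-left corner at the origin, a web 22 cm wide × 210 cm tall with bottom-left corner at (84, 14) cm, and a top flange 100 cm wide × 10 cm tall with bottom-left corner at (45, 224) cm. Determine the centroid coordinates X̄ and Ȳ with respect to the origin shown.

Part | A | x̄ᵢ | ȳᵢ | A·x̄ᵢ | A·ȳᵢ
bottom flange | 2660.00 | 95.00 | 7.00 | 252700.00 | 18620.00
web | 4620.00 | 95.00 | 119.00 | 438900.00 | 549780.00
top flange | 1000.00 | 95.00 | 229.00 | 95000.00 | 229000.00
Σ | 8280.00 |  |  | 786600.00 | 797400.00
X̄ = 786600.00 / 8280.00 = 95.00 cm
Ȳ = 797400.00 / 8280.00 = 96.30 cm

X̄ = 95.00 cm, Ȳ = 96.30 cm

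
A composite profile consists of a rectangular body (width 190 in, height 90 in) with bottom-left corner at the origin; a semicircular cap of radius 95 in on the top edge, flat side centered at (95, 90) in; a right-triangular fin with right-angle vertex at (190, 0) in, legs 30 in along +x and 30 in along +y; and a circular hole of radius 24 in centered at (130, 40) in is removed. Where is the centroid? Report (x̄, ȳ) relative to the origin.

Part | A | x̄ᵢ | ȳᵢ | A·x̄ᵢ | A·ȳᵢ
rectangular body | 17100.00 | 95.00 | 45.00 | 1624500.00 | 769500.00
semicircular top | 14176.44 | 95.00 | 130.32 | 1346761.50 | 1847462.65
triangular fin | 450.00 | 200.00 | 10.00 | 90000.00 | 4500.00
hole | -1809.56 | 130.00 | 40.00 | -235242.46 | -72382.29
Σ | 29916.88 |  |  | 2826019.04 | 2549080.36
x̄ = 2826019.04 / 29916.88 = 94.46 in
ȳ = 2549080.36 / 29916.88 = 85.21 in

x̄ = 94.46 in, ȳ = 85.21 in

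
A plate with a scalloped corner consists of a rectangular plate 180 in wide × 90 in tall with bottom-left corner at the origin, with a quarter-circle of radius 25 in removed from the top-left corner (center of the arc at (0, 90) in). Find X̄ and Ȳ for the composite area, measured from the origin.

X̄ = 92.48 in, Ȳ = 43.93 in

plate: A = 180 × 90 = 16200.00, centroid at (90.00, 45.00).
removed quarter-circle: A = −¼π·25² = -490.87, centroid at (10.61, 79.39).
ΣA = 15709.13 in², ΣAX̄ = 1452791.67 in³, ΣAȲ = 690029.69 in³.
X̄ = 1452791.67/15709.13 = 92.48 in; Ȳ = 690029.69/15709.13 = 43.93 in.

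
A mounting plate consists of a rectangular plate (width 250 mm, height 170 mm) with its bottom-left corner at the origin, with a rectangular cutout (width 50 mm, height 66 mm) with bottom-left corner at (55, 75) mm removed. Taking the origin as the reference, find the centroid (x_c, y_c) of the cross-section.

Part | A | x̄ᵢ | ȳᵢ | A·x̄ᵢ | A·ȳᵢ
plate | 42500.00 | 125.00 | 85.00 | 5312500.00 | 3612500.00
hole | -3300.00 | 80.00 | 108.00 | -264000.00 | -356400.00
Σ | 39200.00 |  |  | 5048500.00 | 3256100.00
x_c = 5048500.00 / 39200.00 = 128.79 mm
y_c = 3256100.00 / 39200.00 = 83.06 mm

x_c = 128.79 mm, y_c = 83.06 mm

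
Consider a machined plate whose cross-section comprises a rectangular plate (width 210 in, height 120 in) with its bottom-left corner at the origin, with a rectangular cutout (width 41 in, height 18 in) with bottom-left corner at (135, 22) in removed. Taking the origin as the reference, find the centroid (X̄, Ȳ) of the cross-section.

X̄ = 103.48 in, Ȳ = 60.87 in

plate: A = 210 × 120 = 25200.00, centroid at (105.00, 60.00).
hole: A = −(41 × 18) = -738.00, centroid at (155.50, 31.00).
ΣA = 24462.00 in²
ΣAX̄ = (25200.00)(105.00) + (-738.00)(155.50) = 2531241.00 in³
ΣAȲ = (25200.00)(60.00) + (-738.00)(31.00) = 1489122.00 in³
X̄ = 2531241.00 / 24462.00 = 103.48 in
Ȳ = 1489122.00 / 24462.00 = 60.87 in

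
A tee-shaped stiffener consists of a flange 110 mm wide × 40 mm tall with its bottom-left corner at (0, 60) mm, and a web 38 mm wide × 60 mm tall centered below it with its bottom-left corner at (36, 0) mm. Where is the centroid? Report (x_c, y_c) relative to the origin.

Part | A | x̄ᵢ | ȳᵢ | A·x̄ᵢ | A·ȳᵢ
web | 2280.00 | 55.00 | 30.00 | 125400.00 | 68400.00
flange | 4400.00 | 55.00 | 80.00 | 242000.00 | 352000.00
Σ | 6680.00 |  |  | 367400.00 | 420400.00
x_c = 367400.00 / 6680.00 = 55.00 mm
y_c = 420400.00 / 6680.00 = 62.93 mm

x_c = 55.00 mm, y_c = 62.93 mm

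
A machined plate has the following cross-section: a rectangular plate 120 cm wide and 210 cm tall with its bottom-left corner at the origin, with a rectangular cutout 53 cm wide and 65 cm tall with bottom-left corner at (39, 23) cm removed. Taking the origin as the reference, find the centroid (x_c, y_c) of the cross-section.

Part | A | x̄ᵢ | ȳᵢ | A·x̄ᵢ | A·ȳᵢ
plate | 25200.00 | 60.00 | 105.00 | 1512000.00 | 2646000.00
hole | -3445.00 | 65.50 | 55.50 | -225647.50 | -191197.50
Σ | 21755.00 |  |  | 1286352.50 | 2454802.50
x_c = 1286352.50 / 21755.00 = 59.13 cm
y_c = 2454802.50 / 21755.00 = 112.84 cm

x_c = 59.13 cm, y_c = 112.84 cm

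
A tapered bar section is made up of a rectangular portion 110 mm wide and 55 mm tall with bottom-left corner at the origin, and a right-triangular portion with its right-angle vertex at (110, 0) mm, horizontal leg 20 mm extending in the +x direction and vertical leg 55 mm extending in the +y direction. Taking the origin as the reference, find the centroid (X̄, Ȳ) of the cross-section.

rectangular portion: A = 110 × 55 = 6050.00, centroid at (55.00, 27.50).
triangular portion: A = ½·20·55 = 550.00, centroid at (116.67, 18.33).
ΣA = 6600.00 mm², ΣAX̄ = 396916.67 mm³, ΣAȲ = 176458.33 mm³.
X̄ = 396916.67/6600.00 = 60.14 mm; Ȳ = 176458.33/6600.00 = 26.74 mm.

X̄ = 60.14 mm, Ȳ = 26.74 mm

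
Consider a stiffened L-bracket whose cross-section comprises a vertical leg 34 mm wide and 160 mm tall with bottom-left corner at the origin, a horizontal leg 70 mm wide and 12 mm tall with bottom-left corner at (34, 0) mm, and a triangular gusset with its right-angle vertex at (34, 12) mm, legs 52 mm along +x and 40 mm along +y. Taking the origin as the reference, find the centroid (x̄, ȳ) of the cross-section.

Part | A | x̄ᵢ | ȳᵢ | A·x̄ᵢ | A·ȳᵢ
vertical leg | 5440.00 | 17.00 | 80.00 | 92480.00 | 435200.00
horizontal leg | 840.00 | 69.00 | 6.00 | 57960.00 | 5040.00
gusset | 1040.00 | 51.33 | 25.33 | 53386.67 | 26346.67
Σ | 7320.00 |  |  | 203826.67 | 466586.67
x̄ = 203826.67 / 7320.00 = 27.85 mm
ȳ = 466586.67 / 7320.00 = 63.74 mm

x̄ = 27.85 mm, ȳ = 63.74 mm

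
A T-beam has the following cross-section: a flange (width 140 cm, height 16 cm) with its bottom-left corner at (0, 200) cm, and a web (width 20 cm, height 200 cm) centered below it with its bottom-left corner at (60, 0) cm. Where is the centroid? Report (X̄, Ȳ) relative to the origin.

X̄ = 70.00 cm, Ȳ = 138.77 cm

Part | A | x̄ᵢ | ȳᵢ | A·x̄ᵢ | A·ȳᵢ
web | 4000.00 | 70.00 | 100.00 | 280000.00 | 400000.00
flange | 2240.00 | 70.00 | 208.00 | 156800.00 | 465920.00
Σ | 6240.00 |  |  | 436800.00 | 865920.00
X̄ = 436800.00 / 6240.00 = 70.00 cm
Ȳ = 865920.00 / 6240.00 = 138.77 cm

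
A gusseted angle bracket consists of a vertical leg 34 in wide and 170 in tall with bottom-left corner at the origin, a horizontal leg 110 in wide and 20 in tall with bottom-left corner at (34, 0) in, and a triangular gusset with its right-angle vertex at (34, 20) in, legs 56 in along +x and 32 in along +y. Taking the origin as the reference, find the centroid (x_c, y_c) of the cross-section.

Part | A | x̄ᵢ | ȳᵢ | A·x̄ᵢ | A·ȳᵢ
vertical leg | 5780.00 | 17.00 | 85.00 | 98260.00 | 491300.00
horizontal leg | 2200.00 | 89.00 | 10.00 | 195800.00 | 22000.00
gusset | 896.00 | 52.67 | 30.67 | 47189.33 | 27477.33
Σ | 8876.00 |  |  | 341249.33 | 540777.33
x_c = 341249.33 / 8876.00 = 38.45 in
y_c = 540777.33 / 8876.00 = 60.93 in

x_c = 38.45 in, y_c = 60.93 in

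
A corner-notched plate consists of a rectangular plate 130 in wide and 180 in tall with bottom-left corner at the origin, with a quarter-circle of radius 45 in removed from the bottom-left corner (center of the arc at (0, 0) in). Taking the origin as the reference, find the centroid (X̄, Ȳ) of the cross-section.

plate: A = 130 × 180 = 23400.00, centroid at (65.00, 90.00).
removed quarter-circle: A = −¼π·45² = -1590.43, centroid at (19.10, 19.10).
ΣA = 21809.57 in²
ΣAX̄ = (23400.00)(65.00) + (-1590.43)(19.10) = 1490625.00 in³
ΣAȲ = (23400.00)(90.00) + (-1590.43)(19.10) = 2075625.00 in³
X̄ = 1490625.00 / 21809.57 = 68.35 in
Ȳ = 2075625.00 / 21809.57 = 95.17 in

X̄ = 68.35 in, Ȳ = 95.17 in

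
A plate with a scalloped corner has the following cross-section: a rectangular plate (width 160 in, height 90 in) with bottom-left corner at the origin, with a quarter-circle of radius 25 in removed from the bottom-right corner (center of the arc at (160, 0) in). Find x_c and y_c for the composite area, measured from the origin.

Part | A | x̄ᵢ | ȳᵢ | A·x̄ᵢ | A·ȳᵢ
plate | 14400.00 | 80.00 | 45.00 | 1152000.00 | 648000.00
removed quarter-circle | -490.87 | 149.39 | 10.61 | -73331.48 | -5208.33
Σ | 13909.13 |  |  | 1078668.52 | 642791.67
x_c = 1078668.52 / 13909.13 = 77.55 in
y_c = 642791.67 / 13909.13 = 46.21 in

x_c = 77.55 in, y_c = 46.21 in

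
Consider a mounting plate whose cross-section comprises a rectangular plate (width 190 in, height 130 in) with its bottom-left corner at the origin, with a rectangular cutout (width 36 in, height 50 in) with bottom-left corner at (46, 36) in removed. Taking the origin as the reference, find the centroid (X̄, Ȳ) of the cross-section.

X̄ = 97.44 in, Ȳ = 65.31 in

plate: A = 190 × 130 = 24700.00, centroid at (95.00, 65.00).
hole: A = −(36 × 50) = -1800.00, centroid at (64.00, 61.00).
ΣA = 22900.00 in²
ΣAX̄ = (24700.00)(95.00) + (-1800.00)(64.00) = 2231300.00 in³
ΣAȲ = (24700.00)(65.00) + (-1800.00)(61.00) = 1495700.00 in³
X̄ = 2231300.00 / 22900.00 = 97.44 in
Ȳ = 1495700.00 / 22900.00 = 65.31 in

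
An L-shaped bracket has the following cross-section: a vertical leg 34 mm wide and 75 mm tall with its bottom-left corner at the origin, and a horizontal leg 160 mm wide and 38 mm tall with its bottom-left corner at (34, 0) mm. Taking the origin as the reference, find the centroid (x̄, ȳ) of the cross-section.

vertical leg: A = 34 × 75 = 2550.00, centroid at (17.00, 37.50).
horizontal leg: A = 160 × 38 = 6080.00, centroid at (114.00, 19.00).
ΣA = 8630.00 mm²
ΣAx̄ = (2550.00)(17.00) + (6080.00)(114.00) = 736470.00 mm³
ΣAȳ = (2550.00)(37.50) + (6080.00)(19.00) = 211145.00 mm³
x̄ = 736470.00 / 8630.00 = 85.34 mm
ȳ = 211145.00 / 8630.00 = 24.47 mm

x̄ = 85.34 mm, ȳ = 24.47 mm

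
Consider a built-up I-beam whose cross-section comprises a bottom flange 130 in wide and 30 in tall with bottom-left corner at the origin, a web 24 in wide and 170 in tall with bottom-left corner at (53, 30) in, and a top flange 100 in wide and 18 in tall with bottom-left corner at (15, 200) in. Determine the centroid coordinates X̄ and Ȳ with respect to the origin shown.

Part | A | x̄ᵢ | ȳᵢ | A·x̄ᵢ | A·ȳᵢ
bottom flange | 3900.00 | 65.00 | 15.00 | 253500.00 | 58500.00
web | 4080.00 | 65.00 | 115.00 | 265200.00 | 469200.00
top flange | 1800.00 | 65.00 | 209.00 | 117000.00 | 376200.00
Σ | 9780.00 |  |  | 635700.00 | 903900.00
X̄ = 635700.00 / 9780.00 = 65.00 in
Ȳ = 903900.00 / 9780.00 = 92.42 in

X̄ = 65.00 in, Ȳ = 92.42 in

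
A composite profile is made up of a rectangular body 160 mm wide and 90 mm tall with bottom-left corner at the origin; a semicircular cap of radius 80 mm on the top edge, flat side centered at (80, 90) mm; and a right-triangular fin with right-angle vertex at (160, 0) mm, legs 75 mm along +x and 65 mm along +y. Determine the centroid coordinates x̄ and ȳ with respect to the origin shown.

rectangular body: A = 160 × 90 = 14400.00, centroid at (80.00, 45.00).
semicircular top: A = ½π·80² = 10053.10, centroid at (80.00, 123.95).
triangular fin: A = ½·75·65 = 2437.50, centroid at (185.00, 21.67).
ΣA = 26890.60 mm², ΣAx̄ = 2407185.22 mm³, ΣAȳ = 1946924.52 mm³.
x̄ = 2407185.22/26890.60 = 89.52 mm; ȳ = 1946924.52/26890.60 = 72.40 mm.

x̄ = 89.52 mm, ȳ = 72.40 mm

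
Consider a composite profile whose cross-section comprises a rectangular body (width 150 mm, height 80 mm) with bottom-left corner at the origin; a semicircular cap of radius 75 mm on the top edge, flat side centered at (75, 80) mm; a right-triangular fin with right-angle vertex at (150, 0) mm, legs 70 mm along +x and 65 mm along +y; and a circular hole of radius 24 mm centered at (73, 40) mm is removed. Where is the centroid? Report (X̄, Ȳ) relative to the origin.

X̄ = 85.67 mm, Ȳ = 67.84 mm

rectangular body: A = 150 × 80 = 12000.00, centroid at (75.00, 40.00).
semicircular top: A = ½π·75² = 8835.73, centroid at (75.00, 111.83).
triangular fin: A = ½·70·65 = 2275.00, centroid at (173.33, 21.67).
hole: A = −π·24² = -1809.56, centroid at (73.00, 40.00).
ΣA = 21301.17 mm², ΣAX̄ = 1824915.35 mm³, ΣAȲ = 1445017.72 mm³.
X̄ = 1824915.35/21301.17 = 85.67 mm; Ȳ = 1445017.72/21301.17 = 67.84 mm.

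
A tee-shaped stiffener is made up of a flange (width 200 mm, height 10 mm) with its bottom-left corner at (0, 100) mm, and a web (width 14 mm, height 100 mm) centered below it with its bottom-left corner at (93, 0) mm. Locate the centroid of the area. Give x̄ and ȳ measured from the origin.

x̄ = 100.00 mm, ȳ = 82.35 mm

web: A = 14 × 100 = 1400.00, centroid at (100.00, 50.00).
flange: A = 200 × 10 = 2000.00, centroid at (100.00, 105.00).
ΣA = 3400.00 mm², ΣAx̄ = 340000.00 mm³, ΣAȳ = 280000.00 mm³.
x̄ = 340000.00/3400.00 = 100.00 mm; ȳ = 280000.00/3400.00 = 82.35 mm.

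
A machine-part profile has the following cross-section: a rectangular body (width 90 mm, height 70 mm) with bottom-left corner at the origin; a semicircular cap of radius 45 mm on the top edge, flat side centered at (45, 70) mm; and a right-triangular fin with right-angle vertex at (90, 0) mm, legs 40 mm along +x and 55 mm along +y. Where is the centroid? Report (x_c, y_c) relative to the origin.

x_c = 51.06 mm, y_c = 49.53 mm

rectangular body: A = 90 × 70 = 6300.00, centroid at (45.00, 35.00).
semicircular top: A = ½π·45² = 3180.86, centroid at (45.00, 89.10).
triangular fin: A = ½·40·55 = 1100.00, centroid at (103.33, 18.33).
ΣA = 10580.86 mm²
ΣAx_c = (6300.00)(45.00) + (3180.86)(45.00) + (1100.00)(103.33) = 540305.48 mm³
ΣAy_c = (6300.00)(35.00) + (3180.86)(89.10) + (1100.00)(18.33) = 524077.05 mm³
x_c = 540305.48 / 10580.86 = 51.06 mm
y_c = 524077.05 / 10580.86 = 49.53 mm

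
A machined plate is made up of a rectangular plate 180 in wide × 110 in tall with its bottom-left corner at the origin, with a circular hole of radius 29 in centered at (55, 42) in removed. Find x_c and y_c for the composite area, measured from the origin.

x_c = 95.39 in, y_c = 57.00 in

plate: A = 180 × 110 = 19800.00, centroid at (90.00, 55.00).
hole: A = −π·29² = -2642.08, centroid at (55.00, 42.00).
ΣA = 17157.92 in², ΣAx_c = 1636685.63 in³, ΣAy_c = 978032.66 in³.
x_c = 1636685.63/17157.92 = 95.39 in; y_c = 978032.66/17157.92 = 57.00 in.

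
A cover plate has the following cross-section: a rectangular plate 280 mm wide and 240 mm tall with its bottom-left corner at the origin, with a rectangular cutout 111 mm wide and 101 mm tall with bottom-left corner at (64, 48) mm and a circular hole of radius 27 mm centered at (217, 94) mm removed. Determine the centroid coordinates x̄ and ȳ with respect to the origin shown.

x̄ = 141.00 mm, ȳ = 125.60 mm

plate: A = 280 × 240 = 67200.00, centroid at (140.00, 120.00).
hole 1: A = −(111 × 101) = -11211.00, centroid at (119.50, 98.50).
hole 2: A = −π·27² = -2290.22, centroid at (217.00, 94.00).
ΣA = 53698.78 mm², ΣAx̄ = 7571307.53 mm³, ΣAȳ = 6744435.72 mm³.
x̄ = 7571307.53/53698.78 = 141.00 mm; ȳ = 6744435.72/53698.78 = 125.60 mm.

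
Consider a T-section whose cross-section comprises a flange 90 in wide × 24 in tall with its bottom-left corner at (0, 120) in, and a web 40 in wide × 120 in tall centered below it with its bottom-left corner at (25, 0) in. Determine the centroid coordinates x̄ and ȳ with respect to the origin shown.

web: A = 40 × 120 = 4800.00, centroid at (45.00, 60.00).
flange: A = 90 × 24 = 2160.00, centroid at (45.00, 132.00).
ΣA = 6960.00 in²
ΣAx̄ = (4800.00)(45.00) + (2160.00)(45.00) = 313200.00 in³
ΣAȳ = (4800.00)(60.00) + (2160.00)(132.00) = 573120.00 in³
x̄ = 313200.00 / 6960.00 = 45.00 in
ȳ = 573120.00 / 6960.00 = 82.34 in

x̄ = 45.00 in, ȳ = 82.34 in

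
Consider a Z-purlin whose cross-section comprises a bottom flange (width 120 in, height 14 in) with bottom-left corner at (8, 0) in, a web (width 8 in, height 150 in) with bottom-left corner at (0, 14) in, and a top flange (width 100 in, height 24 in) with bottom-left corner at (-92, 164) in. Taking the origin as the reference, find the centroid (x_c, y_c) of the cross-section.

bottom flange: A = 120 × 14 = 1680.00, centroid at (68.00, 7.00).
web: A = 8 × 150 = 1200.00, centroid at (4.00, 89.00).
top flange: A = 100 × 24 = 2400.00, centroid at (-42.00, 176.00).
ΣA = 5280.00 in², ΣAx_c = 18240.00 in³, ΣAy_c = 540960.00 in³.
x_c = 18240.00/5280.00 = 3.45 in; y_c = 540960.00/5280.00 = 102.45 in.

x_c = 3.45 in, y_c = 102.45 in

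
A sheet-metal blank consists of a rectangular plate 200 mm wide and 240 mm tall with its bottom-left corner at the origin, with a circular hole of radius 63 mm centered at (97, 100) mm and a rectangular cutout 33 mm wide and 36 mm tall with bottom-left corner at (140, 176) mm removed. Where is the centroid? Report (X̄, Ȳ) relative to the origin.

X̄ = 99.13 mm, Ȳ = 124.70 mm

plate: A = 200 × 240 = 48000.00, centroid at (100.00, 120.00).
hole 1: A = −π·63² = -12468.98, centroid at (97.00, 100.00).
hole 2: A = −(33 × 36) = -1188.00, centroid at (156.50, 194.00).
ΣA = 34343.02 mm², ΣAX̄ = 3404586.82 mm³, ΣAȲ = 4282629.88 mm³.
X̄ = 3404586.82/34343.02 = 99.13 mm; Ȳ = 4282629.88/34343.02 = 124.70 mm.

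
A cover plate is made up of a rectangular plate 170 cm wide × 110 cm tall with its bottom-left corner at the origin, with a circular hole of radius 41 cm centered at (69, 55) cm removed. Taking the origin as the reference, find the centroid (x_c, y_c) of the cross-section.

plate: A = 170 × 110 = 18700.00, centroid at (85.00, 55.00).
hole: A = −π·41² = -5281.02, centroid at (69.00, 55.00).
ΣA = 13418.98 cm²
ΣAx_c = (18700.00)(85.00) + (-5281.02)(69.00) = 1225109.81 cm³
ΣAy_c = (18700.00)(55.00) + (-5281.02)(55.00) = 738044.05 cm³
x_c = 1225109.81 / 13418.98 = 91.30 cm
y_c = 738044.05 / 13418.98 = 55.00 cm

x_c = 91.30 cm, y_c = 55.00 cm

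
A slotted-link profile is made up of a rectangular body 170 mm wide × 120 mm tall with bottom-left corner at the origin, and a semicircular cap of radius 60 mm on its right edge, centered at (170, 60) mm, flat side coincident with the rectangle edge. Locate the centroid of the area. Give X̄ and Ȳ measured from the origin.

X̄ = 108.97 mm, Ȳ = 60.00 mm

rectangular body: A = 170 × 120 = 20400.00, centroid at (85.00, 60.00).
semicircular end: A = ½π·60² = 5654.87, centroid at (195.46, 60.00).
ΣA = 26054.87 mm², ΣAX̄ = 2839327.35 mm³, ΣAȲ = 1563292.01 mm³.
X̄ = 2839327.35/26054.87 = 108.97 mm; Ȳ = 1563292.01/26054.87 = 60.00 mm.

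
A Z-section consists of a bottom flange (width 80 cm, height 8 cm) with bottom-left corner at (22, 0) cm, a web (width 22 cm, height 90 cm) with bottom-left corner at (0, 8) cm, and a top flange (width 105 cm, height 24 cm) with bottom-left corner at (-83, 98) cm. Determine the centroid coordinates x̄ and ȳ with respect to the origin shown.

x̄ = -3.00 cm, ȳ = 74.84 cm

bottom flange: A = 80 × 8 = 640.00, centroid at (62.00, 4.00).
web: A = 22 × 90 = 1980.00, centroid at (11.00, 53.00).
top flange: A = 105 × 24 = 2520.00, centroid at (-30.50, 110.00).
ΣA = 5140.00 cm²
ΣAx̄ = (640.00)(62.00) + (1980.00)(11.00) + (2520.00)(-30.50) = -15400.00 cm³
ΣAȳ = (640.00)(4.00) + (1980.00)(53.00) + (2520.00)(110.00) = 384700.00 cm³
x̄ = -15400.00 / 5140.00 = -3.00 cm
ȳ = 384700.00 / 5140.00 = 74.84 cm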